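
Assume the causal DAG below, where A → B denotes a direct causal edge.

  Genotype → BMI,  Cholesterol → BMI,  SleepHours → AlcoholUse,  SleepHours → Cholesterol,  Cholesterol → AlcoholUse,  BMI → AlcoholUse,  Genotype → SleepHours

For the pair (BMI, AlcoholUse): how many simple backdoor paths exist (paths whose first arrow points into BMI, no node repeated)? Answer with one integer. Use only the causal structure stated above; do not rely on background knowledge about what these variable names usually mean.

A backdoor path from BMI to AlcoholUse is any simple undirected path whose first edge points into BMI (i.e. leaves BMI via a parent).
Parents of BMI: {Cholesterol, Genotype}.
Enumerating:
  P1: BMI <- Genotype -> SleepHours -> Cholesterol -> AlcoholUse
  P2: BMI <- Genotype -> SleepHours -> AlcoholUse
  P3: BMI <- Cholesterol <- SleepHours -> AlcoholUse
  P4: BMI <- Cholesterol -> AlcoholUse
That exhausts the simple backdoor paths. Count: 4.

4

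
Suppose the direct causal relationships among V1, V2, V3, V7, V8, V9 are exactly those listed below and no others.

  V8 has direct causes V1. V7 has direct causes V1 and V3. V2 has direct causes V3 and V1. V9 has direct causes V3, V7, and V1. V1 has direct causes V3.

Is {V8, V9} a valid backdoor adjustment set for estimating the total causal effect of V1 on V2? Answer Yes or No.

Backdoor paths from V1 to V2 (paths whose first edge points into V1):
  P1: V1 <- V3 -> V2
Condition 1 (no descendant of V1 in the set): FAILS — V8 and V9 are descendants of V1.
Condition 2 (every backdoor path blocked by {V8, V9}):
  P1: open — no interior node is in the conditioning set.
{V8, V9} does not satisfy the backdoor criterion.

No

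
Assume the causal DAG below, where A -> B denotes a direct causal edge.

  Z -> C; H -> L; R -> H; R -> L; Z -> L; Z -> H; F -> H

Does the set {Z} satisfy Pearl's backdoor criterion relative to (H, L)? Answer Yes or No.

No

Backdoor paths from H to L (paths whose first edge points into H):
  P1: H <- Z -> L
  P2: H <- R -> L
Condition 1 (no descendant of H in the set): holds — descendants of H are {L}; none are in {Z}.
Condition 2 (every backdoor path blocked by {Z}):
  P1: blocked at fork node Z ∈ conditioning set.
  P2: open — no interior node is in the conditioning set.
{Z} does not satisfy the backdoor criterion.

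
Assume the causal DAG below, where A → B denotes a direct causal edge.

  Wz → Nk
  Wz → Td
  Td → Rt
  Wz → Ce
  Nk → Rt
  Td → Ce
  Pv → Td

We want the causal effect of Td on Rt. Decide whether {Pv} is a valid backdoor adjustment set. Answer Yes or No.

No

Backdoor paths from Td to Rt (paths whose first edge points into Td):
  P1: Td <- Wz -> Nk -> Rt
Condition 1 (no descendant of Td in the set): holds — descendants of Td are {Ce, Rt}; none are in {Pv}.
Condition 2 (every backdoor path blocked by {Pv}):
  P1: open — no interior node is in the conditioning set.
{Pv} does not satisfy the backdoor criterion.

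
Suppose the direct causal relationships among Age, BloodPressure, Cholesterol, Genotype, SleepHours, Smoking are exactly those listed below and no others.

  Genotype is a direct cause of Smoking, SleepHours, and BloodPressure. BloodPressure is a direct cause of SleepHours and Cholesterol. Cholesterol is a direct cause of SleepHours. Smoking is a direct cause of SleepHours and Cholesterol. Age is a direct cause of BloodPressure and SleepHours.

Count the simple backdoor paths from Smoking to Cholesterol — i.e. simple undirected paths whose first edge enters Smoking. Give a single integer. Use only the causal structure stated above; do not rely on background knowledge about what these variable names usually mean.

6

A backdoor path from Smoking to Cholesterol is any simple undirected path whose first edge points into Smoking (i.e. leaves Smoking via a parent).
Parents of Smoking: {Genotype}.
Enumerating:
  P1: Smoking <- Genotype -> BloodPressure <- Age -> SleepHours <- Cholesterol
  P2: Smoking <- Genotype -> BloodPressure -> Cholesterol
  P3: Smoking <- Genotype -> BloodPressure -> SleepHours <- Cholesterol
  P4: Smoking <- Genotype -> SleepHours <- Age -> BloodPressure -> Cholesterol
  P5: Smoking <- Genotype -> SleepHours <- BloodPressure -> Cholesterol
  P6: Smoking <- Genotype -> SleepHours <- Cholesterol
That exhausts the simple backdoor paths. Count: 6.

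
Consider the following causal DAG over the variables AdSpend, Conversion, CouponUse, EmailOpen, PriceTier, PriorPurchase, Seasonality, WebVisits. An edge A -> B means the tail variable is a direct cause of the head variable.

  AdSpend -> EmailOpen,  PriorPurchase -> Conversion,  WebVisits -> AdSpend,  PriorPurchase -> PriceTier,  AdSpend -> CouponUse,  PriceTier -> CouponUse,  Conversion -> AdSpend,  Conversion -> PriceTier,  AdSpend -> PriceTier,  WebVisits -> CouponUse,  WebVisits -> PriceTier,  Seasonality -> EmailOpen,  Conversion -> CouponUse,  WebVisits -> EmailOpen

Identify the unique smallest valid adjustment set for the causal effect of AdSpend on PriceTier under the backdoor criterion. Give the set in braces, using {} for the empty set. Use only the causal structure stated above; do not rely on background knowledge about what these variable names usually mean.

{Conversion, WebVisits}

Variables eligible for adjustment (non-descendants of AdSpend, excluding AdSpend and PriceTier): {Conversion, PriorPurchase, Seasonality, WebVisits}.
Backdoor paths from AdSpend to PriceTier:
  P1: AdSpend <- Conversion <- PriorPurchase -> PriceTier
  P2: AdSpend <- Conversion -> PriceTier
  P3: AdSpend <- Conversion -> CouponUse <- WebVisits -> PriceTier
  P4: AdSpend <- Conversion -> CouponUse <- PriceTier
  P5: AdSpend <- WebVisits -> PriceTier
  P6: AdSpend <- WebVisits -> CouponUse <- Conversion <- PriorPurchase -> PriceTier
  P7: AdSpend <- WebVisits -> CouponUse <- Conversion -> PriceTier
  P8: AdSpend <- WebVisits -> CouponUse <- PriceTier
The empty set is not sufficient: P1 (AdSpend <- Conversion <- PriorPurchase -> PriceTier) has no collider blocking it and no conditioned non-collider, so it is open.
Try {Conversion, WebVisits}:
  P1: blocked at chain node Conversion ∈ conditioning set.
  P2: blocked at fork node Conversion ∈ conditioning set.
  P3: blocked at fork node Conversion ∈ conditioning set.
  P4: blocked at fork node Conversion ∈ conditioning set.
  P5: blocked at fork node WebVisits ∈ conditioning set.
  P6: blocked at fork node WebVisits ∈ conditioning set.
  P7: blocked at fork node WebVisits ∈ conditioning set.
  P8: blocked at fork node WebVisits ∈ conditioning set.
{Conversion, WebVisits} contains no descendant of AdSpend and blocks every backdoor path.
Every element of {Conversion, WebVisits} is needed (dropping Conversion leaves P1 open; dropping WebVisits leaves P5 open), so no proper subset is valid.
Among all size-2 subsets of the eligible variables, only {Conversion, WebVisits} blocks every backdoor path, so it is the unique smallest valid adjustment set.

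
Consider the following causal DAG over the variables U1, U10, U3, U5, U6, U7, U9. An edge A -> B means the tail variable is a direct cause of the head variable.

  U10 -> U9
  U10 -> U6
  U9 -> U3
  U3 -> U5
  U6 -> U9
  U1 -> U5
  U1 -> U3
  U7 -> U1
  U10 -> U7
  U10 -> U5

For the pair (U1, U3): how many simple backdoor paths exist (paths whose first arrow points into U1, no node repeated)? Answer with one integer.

3

A backdoor path from U1 to U3 is any simple undirected path whose first edge points into U1 (i.e. leaves U1 via a parent).
Parents of U1: {U7}.
Enumerating:
  P1: U1 <- U7 <- U10 -> U6 -> U9 -> U3
  P2: U1 <- U7 <- U10 -> U9 -> U3
  P3: U1 <- U7 <- U10 -> U5 <- U3
That exhausts the simple backdoor paths. Count: 3.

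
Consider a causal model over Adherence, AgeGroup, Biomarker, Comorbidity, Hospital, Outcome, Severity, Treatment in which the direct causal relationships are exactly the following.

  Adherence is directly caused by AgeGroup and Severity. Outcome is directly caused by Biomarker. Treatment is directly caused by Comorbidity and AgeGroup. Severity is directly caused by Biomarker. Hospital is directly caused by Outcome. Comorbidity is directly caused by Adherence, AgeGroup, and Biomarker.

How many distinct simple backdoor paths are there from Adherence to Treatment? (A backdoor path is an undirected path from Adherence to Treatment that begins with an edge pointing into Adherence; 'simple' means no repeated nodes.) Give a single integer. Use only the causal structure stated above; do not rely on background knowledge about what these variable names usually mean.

A backdoor path from Adherence to Treatment is any simple undirected path whose first edge points into Adherence (i.e. leaves Adherence via a parent).
Parents of Adherence: {AgeGroup, Severity}.
Enumerating:
  P1: Adherence <- Severity <- Biomarker -> Comorbidity <- AgeGroup -> Treatment
  P2: Adherence <- Severity <- Biomarker -> Comorbidity -> Treatment
  P3: Adherence <- AgeGroup -> Comorbidity -> Treatment
  P4: Adherence <- AgeGroup -> Treatment
That exhausts the simple backdoor paths. Count: 4.

4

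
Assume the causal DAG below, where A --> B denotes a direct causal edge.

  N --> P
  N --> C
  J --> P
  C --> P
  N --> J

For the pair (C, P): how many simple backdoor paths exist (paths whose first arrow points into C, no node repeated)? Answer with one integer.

A backdoor path from C to P is any simple undirected path whose first edge points into C (i.e. leaves C via a parent).
Parents of C: {N}.
Enumerating:
  P1: C <- N -> J -> P
  P2: C <- N -> P
That exhausts the simple backdoor paths. Count: 2.

2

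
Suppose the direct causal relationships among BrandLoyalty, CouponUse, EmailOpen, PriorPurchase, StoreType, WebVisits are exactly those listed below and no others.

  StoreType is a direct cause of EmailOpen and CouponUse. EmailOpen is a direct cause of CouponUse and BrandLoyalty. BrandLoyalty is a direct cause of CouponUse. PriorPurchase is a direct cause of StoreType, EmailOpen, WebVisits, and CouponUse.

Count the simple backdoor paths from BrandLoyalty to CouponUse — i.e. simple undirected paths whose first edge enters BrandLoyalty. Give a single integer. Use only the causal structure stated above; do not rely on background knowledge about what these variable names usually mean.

A backdoor path from BrandLoyalty to CouponUse is any simple undirected path whose first edge points into BrandLoyalty (i.e. leaves BrandLoyalty via a parent).
Parents of BrandLoyalty: {EmailOpen}.
Enumerating:
  P1: BrandLoyalty <- EmailOpen <- PriorPurchase -> StoreType -> CouponUse
  P2: BrandLoyalty <- EmailOpen <- PriorPurchase -> CouponUse
  P3: BrandLoyalty <- EmailOpen <- StoreType <- PriorPurchase -> CouponUse
  P4: BrandLoyalty <- EmailOpen <- StoreType -> CouponUse
  P5: BrandLoyalty <- EmailOpen -> CouponUse
That exhausts the simple backdoor paths. Count: 5.

5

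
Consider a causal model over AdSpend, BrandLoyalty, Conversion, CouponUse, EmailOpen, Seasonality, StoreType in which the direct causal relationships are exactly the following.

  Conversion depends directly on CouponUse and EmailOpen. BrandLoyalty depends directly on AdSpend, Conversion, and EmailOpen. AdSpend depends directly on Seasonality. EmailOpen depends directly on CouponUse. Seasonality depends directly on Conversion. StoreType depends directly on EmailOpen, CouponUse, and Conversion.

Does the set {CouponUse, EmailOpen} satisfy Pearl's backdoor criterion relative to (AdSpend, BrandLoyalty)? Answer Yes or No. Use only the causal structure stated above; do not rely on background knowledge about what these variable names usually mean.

No

Backdoor paths from AdSpend to BrandLoyalty (paths whose first edge points into AdSpend):
  P1: AdSpend <- Seasonality <- Conversion <- CouponUse -> EmailOpen -> BrandLoyalty
  P2: AdSpend <- Seasonality <- Conversion <- CouponUse -> StoreType <- EmailOpen -> BrandLoyalty
  P3: AdSpend <- Seasonality <- Conversion <- EmailOpen -> BrandLoyalty
  P4: AdSpend <- Seasonality <- Conversion -> StoreType <- CouponUse -> EmailOpen -> BrandLoyalty
  P5: AdSpend <- Seasonality <- Conversion -> StoreType <- EmailOpen -> BrandLoyalty
  P6: AdSpend <- Seasonality <- Conversion -> BrandLoyalty
Condition 1 (no descendant of AdSpend in the set): holds — descendants of AdSpend are {BrandLoyalty}; none are in {CouponUse, EmailOpen}.
Condition 2 (every backdoor path blocked by {CouponUse, EmailOpen}):
  P1: blocked at fork node CouponUse ∈ conditioning set.
  P2: blocked at fork node CouponUse ∈ conditioning set.
  P3: blocked at fork node EmailOpen ∈ conditioning set.
  P4: blocked at collider StoreType (neither it nor any descendant is in the conditioning set).
  P5: blocked at collider StoreType (neither it nor any descendant is in the conditioning set).
  P6: open — no interior node is in the conditioning set.
{CouponUse, EmailOpen} does not satisfy the backdoor criterion.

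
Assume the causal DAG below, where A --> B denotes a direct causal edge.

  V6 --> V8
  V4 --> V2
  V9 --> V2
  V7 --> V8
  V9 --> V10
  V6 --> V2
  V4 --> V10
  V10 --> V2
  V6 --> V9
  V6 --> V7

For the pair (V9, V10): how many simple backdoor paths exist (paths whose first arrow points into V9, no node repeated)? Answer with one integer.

A backdoor path from V9 to V10 is any simple undirected path whose first edge points into V9 (i.e. leaves V9 via a parent).
Parents of V9: {V6}.
Enumerating:
  P1: V9 <- V6 -> V2 <- V4 -> V10
  P2: V9 <- V6 -> V2 <- V10
That exhausts the simple backdoor paths. Count: 2.

2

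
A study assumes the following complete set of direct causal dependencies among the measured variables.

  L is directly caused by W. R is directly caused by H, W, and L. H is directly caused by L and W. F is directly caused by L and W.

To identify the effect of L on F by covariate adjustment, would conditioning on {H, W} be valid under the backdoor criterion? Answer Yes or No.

Backdoor paths from L to F (paths whose first edge points into L):
  P1: L <- W -> F
Condition 1 (no descendant of L in the set): FAILS — H is a descendant of L.
Condition 2 (every backdoor path blocked by {H, W}):
  P1: blocked at fork node W ∈ conditioning set.
{H, W} does not satisfy the backdoor criterion.

No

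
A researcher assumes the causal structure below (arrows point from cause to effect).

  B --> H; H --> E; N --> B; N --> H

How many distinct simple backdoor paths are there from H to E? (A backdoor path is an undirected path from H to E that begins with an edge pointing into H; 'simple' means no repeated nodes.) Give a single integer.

0

A backdoor path from H to E is any simple undirected path whose first edge points into H (i.e. leaves H via a parent).
Parents of H: {B, N}.
No simple path from any parent of H reaches E without revisiting H, so there are no backdoor paths.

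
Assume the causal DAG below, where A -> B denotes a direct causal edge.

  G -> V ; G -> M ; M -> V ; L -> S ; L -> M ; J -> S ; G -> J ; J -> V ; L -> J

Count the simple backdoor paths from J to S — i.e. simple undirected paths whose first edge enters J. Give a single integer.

A backdoor path from J to S is any simple undirected path whose first edge points into J (i.e. leaves J via a parent).
Parents of J: {G, L}.
Enumerating:
  P1: J <- L -> S
  P2: J <- G -> M <- L -> S
  P3: J <- G -> V <- M <- L -> S
That exhausts the simple backdoor paths. Count: 3.

3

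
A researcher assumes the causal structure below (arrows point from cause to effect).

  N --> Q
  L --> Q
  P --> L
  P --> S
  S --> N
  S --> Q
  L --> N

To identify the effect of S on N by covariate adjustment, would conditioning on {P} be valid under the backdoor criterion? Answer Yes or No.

Yes

Backdoor paths from S to N (paths whose first edge points into S):
  P1: S <- P -> L -> N
  P2: S <- P -> L -> Q <- N
Condition 1 (no descendant of S in the set): holds — descendants of S are {N, Q}; none are in {P}.
Condition 2 (every backdoor path blocked by {P}):
  P1: blocked at fork node P ∈ conditioning set.
  P2: blocked at fork node P ∈ conditioning set.
{P} satisfies the backdoor criterion.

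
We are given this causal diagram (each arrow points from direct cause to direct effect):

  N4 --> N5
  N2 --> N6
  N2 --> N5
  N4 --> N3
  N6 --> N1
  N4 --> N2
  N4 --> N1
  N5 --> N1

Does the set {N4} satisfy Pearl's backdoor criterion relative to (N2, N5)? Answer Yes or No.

Yes

Backdoor paths from N2 to N5 (paths whose first edge points into N2):
  P1: N2 <- N4 -> N5
  P2: N2 <- N4 -> N1 <- N5
Condition 1 (no descendant of N2 in the set): holds — descendants of N2 are {N1, N5, N6}; none are in {N4}.
Condition 2 (every backdoor path blocked by {N4}):
  P1: blocked at fork node N4 ∈ conditioning set.
  P2: blocked at fork node N4 ∈ conditioning set.
{N4} satisfies the backdoor criterion.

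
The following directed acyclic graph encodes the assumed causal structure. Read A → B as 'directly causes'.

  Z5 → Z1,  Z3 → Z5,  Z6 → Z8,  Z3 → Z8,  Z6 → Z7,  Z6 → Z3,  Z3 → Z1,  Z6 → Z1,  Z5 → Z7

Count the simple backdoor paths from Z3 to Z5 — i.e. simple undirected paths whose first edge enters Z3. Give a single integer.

2

A backdoor path from Z3 to Z5 is any simple undirected path whose first edge points into Z3 (i.e. leaves Z3 via a parent).
Parents of Z3: {Z6}.
Enumerating:
  P1: Z3 <- Z6 -> Z1 <- Z5
  P2: Z3 <- Z6 -> Z7 <- Z5
That exhausts the simple backdoor paths. Count: 2.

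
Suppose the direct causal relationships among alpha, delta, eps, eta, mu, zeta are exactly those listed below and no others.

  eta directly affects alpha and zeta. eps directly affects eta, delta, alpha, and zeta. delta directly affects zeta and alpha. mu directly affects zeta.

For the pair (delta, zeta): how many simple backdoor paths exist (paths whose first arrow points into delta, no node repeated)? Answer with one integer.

3

A backdoor path from delta to zeta is any simple undirected path whose first edge points into delta (i.e. leaves delta via a parent).
Parents of delta: {eps}.
Enumerating:
  P1: delta <- eps -> eta -> zeta
  P2: delta <- eps -> alpha <- eta -> zeta
  P3: delta <- eps -> zeta
That exhausts the simple backdoor paths. Count: 3.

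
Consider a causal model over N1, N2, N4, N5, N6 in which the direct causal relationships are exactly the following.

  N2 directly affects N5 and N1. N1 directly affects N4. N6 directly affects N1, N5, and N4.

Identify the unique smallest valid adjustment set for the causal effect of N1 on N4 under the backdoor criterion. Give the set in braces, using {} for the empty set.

{N6}

Variables eligible for adjustment (non-descendants of N1, excluding N1 and N4): {N2, N5, N6}.
Backdoor paths from N1 to N4:
  P1: N1 <- N2 -> N5 <- N6 -> N4
  P2: N1 <- N6 -> N4
The empty set is not sufficient: P2 (N1 <- N6 -> N4) has no collider blocking it and no conditioned non-collider, so it is open.
Try {N6}:
  P1: blocked at collider N5 (neither it nor any descendant is in the conditioning set).
  P2: blocked at fork node N6 ∈ conditioning set.
{N6} contains no descendant of N1 and blocks every backdoor path.
No other singleton works — e.g. {N2} leaves P2 open — so {N6} is the unique smallest valid adjustment set.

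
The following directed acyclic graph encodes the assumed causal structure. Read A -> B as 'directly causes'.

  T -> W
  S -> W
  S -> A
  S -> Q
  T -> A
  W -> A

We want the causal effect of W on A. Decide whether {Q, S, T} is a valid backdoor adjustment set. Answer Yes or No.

Yes

Backdoor paths from W to A (paths whose first edge points into W):
  P1: W <- T -> A
  P2: W <- S -> A
Condition 1 (no descendant of W in the set): holds — descendants of W are {A}; none are in {Q, S, T}.
Condition 2 (every backdoor path blocked by {Q, S, T}):
  P1: blocked at fork node T ∈ conditioning set.
  P2: blocked at fork node S ∈ conditioning set.
{Q, S, T} satisfies the backdoor criterion.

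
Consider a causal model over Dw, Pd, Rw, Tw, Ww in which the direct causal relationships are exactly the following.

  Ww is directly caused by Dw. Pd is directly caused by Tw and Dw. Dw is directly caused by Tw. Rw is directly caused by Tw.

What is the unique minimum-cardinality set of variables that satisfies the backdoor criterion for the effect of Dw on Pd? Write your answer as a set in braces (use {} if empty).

{Tw}

Variables eligible for adjustment (non-descendants of Dw, excluding Dw and Pd): {Rw, Tw}.
Backdoor paths from Dw to Pd:
  P1: Dw <- Tw -> Pd
The empty set is not sufficient: P1 (Dw <- Tw -> Pd) has no collider blocking it and no conditioned non-collider, so it is open.
Try {Tw}:
  P1: blocked at fork node Tw ∈ conditioning set.
{Tw} contains no descendant of Dw and blocks every backdoor path.
No other singleton works — e.g. {Rw} leaves P1 open — so {Tw} is the unique smallest valid adjustment set.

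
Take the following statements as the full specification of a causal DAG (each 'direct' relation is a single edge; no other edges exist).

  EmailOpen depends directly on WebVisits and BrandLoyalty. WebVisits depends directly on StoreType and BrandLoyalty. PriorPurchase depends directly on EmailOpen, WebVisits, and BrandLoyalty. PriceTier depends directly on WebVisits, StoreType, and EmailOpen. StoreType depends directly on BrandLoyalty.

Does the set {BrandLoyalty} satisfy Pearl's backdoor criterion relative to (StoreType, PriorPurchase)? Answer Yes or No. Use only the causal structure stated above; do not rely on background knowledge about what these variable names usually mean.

Yes

Backdoor paths from StoreType to PriorPurchase (paths whose first edge points into StoreType):
  P1: StoreType <- BrandLoyalty -> WebVisits -> EmailOpen -> PriorPurchase
  P2: StoreType <- BrandLoyalty -> WebVisits -> PriorPurchase
  P3: StoreType <- BrandLoyalty -> WebVisits -> PriceTier <- EmailOpen -> PriorPurchase
  P4: StoreType <- BrandLoyalty -> EmailOpen <- WebVisits -> PriorPurchase
  P5: StoreType <- BrandLoyalty -> EmailOpen -> PriorPurchase
  P6: StoreType <- BrandLoyalty -> EmailOpen -> PriceTier <- WebVisits -> PriorPurchase
  P7: StoreType <- BrandLoyalty -> PriorPurchase
Condition 1 (no descendant of StoreType in the set): holds — descendants of StoreType are {EmailOpen, PriceTier, PriorPurchase, WebVisits}; none are in {BrandLoyalty}.
Condition 2 (every backdoor path blocked by {BrandLoyalty}):
  P1: blocked at fork node BrandLoyalty ∈ conditioning set.
  P2: blocked at fork node BrandLoyalty ∈ conditioning set.
  P3: blocked at fork node BrandLoyalty ∈ conditioning set.
  P4: blocked at fork node BrandLoyalty ∈ conditioning set.
  P5: blocked at fork node BrandLoyalty ∈ conditioning set.
  P6: blocked at fork node BrandLoyalty ∈ conditioning set.
  P7: blocked at fork node BrandLoyalty ∈ conditioning set.
{BrandLoyalty} satisfies the backdoor criterion.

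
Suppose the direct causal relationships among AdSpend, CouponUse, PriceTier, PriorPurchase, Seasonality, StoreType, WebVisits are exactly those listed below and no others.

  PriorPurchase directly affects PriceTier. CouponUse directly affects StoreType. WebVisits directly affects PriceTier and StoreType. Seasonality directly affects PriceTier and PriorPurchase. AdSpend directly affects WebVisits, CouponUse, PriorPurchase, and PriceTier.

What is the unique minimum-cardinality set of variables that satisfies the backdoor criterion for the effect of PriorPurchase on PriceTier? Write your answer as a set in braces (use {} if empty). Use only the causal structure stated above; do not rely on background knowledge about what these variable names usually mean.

Variables eligible for adjustment (non-descendants of PriorPurchase, excluding PriorPurchase and PriceTier): {AdSpend, CouponUse, Seasonality, StoreType, WebVisits}.
Backdoor paths from PriorPurchase to PriceTier:
  P1: PriorPurchase <- AdSpend -> WebVisits -> PriceTier
  P2: PriorPurchase <- AdSpend -> CouponUse -> StoreType <- WebVisits -> PriceTier
  P3: PriorPurchase <- AdSpend -> PriceTier
  P4: PriorPurchase <- Seasonality -> PriceTier
The empty set is not sufficient: P1 (PriorPurchase <- AdSpend -> WebVisits -> PriceTier) has no collider blocking it and no conditioned non-collider, so it is open.
Try {AdSpend, Seasonality}:
  P1: blocked at fork node AdSpend ∈ conditioning set.
  P2: blocked at fork node AdSpend ∈ conditioning set.
  P3: blocked at fork node AdSpend ∈ conditioning set.
  P4: blocked at fork node Seasonality ∈ conditioning set.
{AdSpend, Seasonality} contains no descendant of PriorPurchase and blocks every backdoor path.
Every element of {AdSpend, Seasonality} is needed (dropping AdSpend leaves P1 open; dropping Seasonality leaves P4 open), so no proper subset is valid.
Among all size-2 subsets of the eligible variables, only {AdSpend, Seasonality} blocks every backdoor path, so it is the unique smallest valid adjustment set.

{AdSpend, Seasonality}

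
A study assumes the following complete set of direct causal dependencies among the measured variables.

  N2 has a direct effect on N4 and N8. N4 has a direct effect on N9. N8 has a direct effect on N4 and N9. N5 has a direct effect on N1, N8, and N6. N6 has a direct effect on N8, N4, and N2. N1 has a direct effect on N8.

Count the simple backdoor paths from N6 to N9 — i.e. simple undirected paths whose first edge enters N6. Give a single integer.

6

A backdoor path from N6 to N9 is any simple undirected path whose first edge points into N6 (i.e. leaves N6 via a parent).
Parents of N6: {N5}.
Enumerating:
  P1: N6 <- N5 -> N1 -> N8 <- N2 -> N4 -> N9
  P2: N6 <- N5 -> N1 -> N8 -> N4 -> N9
  P3: N6 <- N5 -> N1 -> N8 -> N9
  P4: N6 <- N5 -> N8 <- N2 -> N4 -> N9
  P5: N6 <- N5 -> N8 -> N4 -> N9
  P6: N6 <- N5 -> N8 -> N9
That exhausts the simple backdoor paths. Count: 6.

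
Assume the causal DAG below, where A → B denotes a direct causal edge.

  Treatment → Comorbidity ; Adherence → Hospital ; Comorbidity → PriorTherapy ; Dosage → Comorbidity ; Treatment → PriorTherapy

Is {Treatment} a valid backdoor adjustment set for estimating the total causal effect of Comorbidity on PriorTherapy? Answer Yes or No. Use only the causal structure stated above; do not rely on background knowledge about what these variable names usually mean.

Yes

Backdoor paths from Comorbidity to PriorTherapy (paths whose first edge points into Comorbidity):
  P1: Comorbidity <- Treatment -> PriorTherapy
Condition 1 (no descendant of Comorbidity in the set): holds — descendants of Comorbidity are {PriorTherapy}; none are in {Treatment}.
Condition 2 (every backdoor path blocked by {Treatment}):
  P1: blocked at fork node Treatment ∈ conditioning set.
{Treatment} satisfies the backdoor criterion.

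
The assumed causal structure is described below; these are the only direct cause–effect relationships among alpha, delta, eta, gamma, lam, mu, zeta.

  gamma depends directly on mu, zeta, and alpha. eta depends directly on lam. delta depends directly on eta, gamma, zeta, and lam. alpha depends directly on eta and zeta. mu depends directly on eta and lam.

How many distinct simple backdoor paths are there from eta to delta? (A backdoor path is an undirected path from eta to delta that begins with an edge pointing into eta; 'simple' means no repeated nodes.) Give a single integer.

A backdoor path from eta to delta is any simple undirected path whose first edge points into eta (i.e. leaves eta via a parent).
Parents of eta: {lam}.
Enumerating:
  P1: eta <- lam -> mu -> gamma <- zeta -> delta
  P2: eta <- lam -> mu -> gamma <- alpha <- zeta -> delta
  P3: eta <- lam -> mu -> gamma -> delta
  P4: eta <- lam -> delta
That exhausts the simple backdoor paths. Count: 4.

4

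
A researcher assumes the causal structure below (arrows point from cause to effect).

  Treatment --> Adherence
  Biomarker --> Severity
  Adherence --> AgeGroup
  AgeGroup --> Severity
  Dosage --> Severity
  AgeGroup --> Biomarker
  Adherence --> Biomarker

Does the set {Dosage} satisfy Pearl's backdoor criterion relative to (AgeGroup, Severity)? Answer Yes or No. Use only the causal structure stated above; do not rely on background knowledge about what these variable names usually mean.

Backdoor paths from AgeGroup to Severity (paths whose first edge points into AgeGroup):
  P1: AgeGroup <- Adherence -> Biomarker -> Severity
Condition 1 (no descendant of AgeGroup in the set): holds — descendants of AgeGroup are {Biomarker, Severity}; none are in {Dosage}.
Condition 2 (every backdoor path blocked by {Dosage}):
  P1: open — no interior node is in the conditioning set.
{Dosage} does not satisfy the backdoor criterion.

No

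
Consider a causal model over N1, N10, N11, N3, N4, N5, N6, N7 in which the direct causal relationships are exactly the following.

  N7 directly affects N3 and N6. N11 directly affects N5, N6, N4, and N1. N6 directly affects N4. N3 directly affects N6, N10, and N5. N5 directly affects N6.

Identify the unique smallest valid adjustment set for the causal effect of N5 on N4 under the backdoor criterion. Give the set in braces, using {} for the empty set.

{N11, N3}

Variables eligible for adjustment (non-descendants of N5, excluding N5 and N4): {N1, N10, N11, N3, N7}.
Backdoor paths from N5 to N4:
  P1: N5 <- N3 <- N7 -> N6 <- N11 -> N4
  P2: N5 <- N3 <- N7 -> N6 -> N4
  P3: N5 <- N3 -> N6 <- N11 -> N4
  P4: N5 <- N3 -> N6 -> N4
  P5: N5 <- N11 -> N6 -> N4
  P6: N5 <- N11 -> N4
The empty set is not sufficient: P2 (N5 <- N3 <- N7 -> N6 -> N4) has no collider blocking it and no conditioned non-collider, so it is open.
Try {N11, N3}:
  P1: blocked at chain node N3 ∈ conditioning set.
  P2: blocked at chain node N3 ∈ conditioning set.
  P3: blocked at fork node N3 ∈ conditioning set.
  P4: blocked at fork node N3 ∈ conditioning set.
  P5: blocked at fork node N11 ∈ conditioning set.
  P6: blocked at fork node N11 ∈ conditioning set.
{N11, N3} contains no descendant of N5 and blocks every backdoor path.
Every element of {N11, N3} is needed (dropping N11 leaves P5 open; dropping N3 leaves P2 open), so no proper subset is valid.
Among all size-2 subsets of the eligible variables, only {N11, N3} blocks every backdoor path, so it is the unique smallest valid adjustment set.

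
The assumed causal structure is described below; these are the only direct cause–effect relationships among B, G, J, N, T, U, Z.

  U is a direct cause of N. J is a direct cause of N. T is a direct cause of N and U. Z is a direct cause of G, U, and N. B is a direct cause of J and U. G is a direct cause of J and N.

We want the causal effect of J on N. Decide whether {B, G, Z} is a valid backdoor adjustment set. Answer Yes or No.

Yes

Backdoor paths from J to N (paths whose first edge points into J):
  P1: J <- B -> U <- Z -> G -> N
  P2: J <- B -> U <- Z -> N
  P3: J <- B -> U <- T -> N
  P4: J <- B -> U -> N
  P5: J <- G <- Z -> U <- T -> N
  P6: J <- G <- Z -> U -> N
  P7: J <- G <- Z -> N
  P8: J <- G -> N
Condition 1 (no descendant of J in the set): holds — descendants of J are {N}; none are in {B, G, Z}.
Condition 2 (every backdoor path blocked by {B, G, Z}):
  P1: blocked at fork node B ∈ conditioning set.
  P2: blocked at fork node B ∈ conditioning set.
  P3: blocked at fork node B ∈ conditioning set.
  P4: blocked at fork node B ∈ conditioning set.
  P5: blocked at chain node G ∈ conditioning set.
  P6: blocked at chain node G ∈ conditioning set.
  P7: blocked at chain node G ∈ conditioning set.
  P8: blocked at fork node G ∈ conditioning set.
{B, G, Z} satisfies the backdoor criterion.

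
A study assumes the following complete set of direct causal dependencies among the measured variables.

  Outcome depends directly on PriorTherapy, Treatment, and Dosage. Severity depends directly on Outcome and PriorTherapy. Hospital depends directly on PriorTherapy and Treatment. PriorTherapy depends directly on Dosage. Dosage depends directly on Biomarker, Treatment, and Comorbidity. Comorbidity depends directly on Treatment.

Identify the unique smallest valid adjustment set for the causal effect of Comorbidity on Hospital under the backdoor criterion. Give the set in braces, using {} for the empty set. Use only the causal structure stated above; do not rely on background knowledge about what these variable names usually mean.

Variables eligible for adjustment (non-descendants of Comorbidity, excluding Comorbidity and Hospital): {Biomarker, Treatment}.
Backdoor paths from Comorbidity to Hospital:
  P1: Comorbidity <- Treatment -> Dosage -> PriorTherapy -> Hospital
  P2: Comorbidity <- Treatment -> Dosage -> Outcome <- PriorTherapy -> Hospital
  P3: Comorbidity <- Treatment -> Dosage -> Outcome -> Severity <- PriorTherapy -> Hospital
  P4: Comorbidity <- Treatment -> Outcome <- Dosage -> PriorTherapy -> Hospital
  P5: Comorbidity <- Treatment -> Outcome <- PriorTherapy -> Hospital
  P6: Comorbidity <- Treatment -> Outcome -> Severity <- PriorTherapy -> Hospital
  P7: Comorbidity <- Treatment -> Hospital
The empty set is not sufficient: P1 (Comorbidity <- Treatment -> Dosage -> PriorTherapy -> Hospital) has no collider blocking it and no conditioned non-collider, so it is open.
Try {Treatment}:
  P1: blocked at fork node Treatment ∈ conditioning set.
  P2: blocked at fork node Treatment ∈ conditioning set.
  P3: blocked at fork node Treatment ∈ conditioning set.
  P4: blocked at fork node Treatment ∈ conditioning set.
  P5: blocked at fork node Treatment ∈ conditioning set.
  P6: blocked at fork node Treatment ∈ conditioning set.
  P7: blocked at fork node Treatment ∈ conditioning set.
{Treatment} contains no descendant of Comorbidity and blocks every backdoor path.
No other singleton works — e.g. {Biomarker} leaves P1 open — so {Treatment} is the unique smallest valid adjustment set.

{Treatment}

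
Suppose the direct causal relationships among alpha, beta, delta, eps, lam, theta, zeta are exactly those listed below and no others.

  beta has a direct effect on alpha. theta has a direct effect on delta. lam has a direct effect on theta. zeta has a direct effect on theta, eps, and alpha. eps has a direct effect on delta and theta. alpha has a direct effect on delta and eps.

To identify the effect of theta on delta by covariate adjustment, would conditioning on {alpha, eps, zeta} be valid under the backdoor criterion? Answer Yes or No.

Yes

Backdoor paths from theta to delta (paths whose first edge points into theta):
  P1: theta <- zeta -> alpha -> eps -> delta
  P2: theta <- zeta -> alpha -> delta
  P3: theta <- zeta -> eps <- alpha -> delta
  P4: theta <- zeta -> eps -> delta
  P5: theta <- eps <- zeta -> alpha -> delta
  P6: theta <- eps <- alpha -> delta
  P7: theta <- eps -> delta
Condition 1 (no descendant of theta in the set): holds — descendants of theta are {delta}; none are in {alpha, eps, zeta}.
Condition 2 (every backdoor path blocked by {alpha, eps, zeta}):
  P1: blocked at fork node zeta ∈ conditioning set.
  P2: blocked at fork node zeta ∈ conditioning set.
  P3: blocked at fork node zeta ∈ conditioning set.
  P4: blocked at fork node zeta ∈ conditioning set.
  P5: blocked at chain node eps ∈ conditioning set.
  P6: blocked at chain node eps ∈ conditioning set.
  P7: blocked at fork node eps ∈ conditioning set.
{alpha, eps, zeta} satisfies the backdoor criterion.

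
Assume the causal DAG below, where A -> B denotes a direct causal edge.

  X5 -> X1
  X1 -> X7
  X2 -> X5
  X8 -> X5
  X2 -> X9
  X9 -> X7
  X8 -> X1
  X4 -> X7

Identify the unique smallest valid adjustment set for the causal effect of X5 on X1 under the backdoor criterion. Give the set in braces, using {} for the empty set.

{X8}

Variables eligible for adjustment (non-descendants of X5, excluding X5 and X1): {X2, X4, X8, X9}.
Backdoor paths from X5 to X1:
  P1: X5 <- X8 -> X1
  P2: X5 <- X2 -> X9 -> X7 <- X1
The empty set is not sufficient: P1 (X5 <- X8 -> X1) has no collider blocking it and no conditioned non-collider, so it is open.
Try {X8}:
  P1: blocked at fork node X8 ∈ conditioning set.
  P2: blocked at collider X7 (neither it nor any descendant is in the conditioning set).
{X8} contains no descendant of X5 and blocks every backdoor path.
No other singleton works — e.g. {X2} leaves P1 open — so {X8} is the unique smallest valid adjustment set.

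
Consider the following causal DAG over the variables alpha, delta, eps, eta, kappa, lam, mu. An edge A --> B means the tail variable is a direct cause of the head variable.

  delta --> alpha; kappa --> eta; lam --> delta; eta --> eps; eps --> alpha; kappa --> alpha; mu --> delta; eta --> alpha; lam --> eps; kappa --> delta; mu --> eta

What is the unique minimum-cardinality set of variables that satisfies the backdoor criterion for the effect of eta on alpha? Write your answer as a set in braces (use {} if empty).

{kappa, mu}

Variables eligible for adjustment (non-descendants of eta, excluding eta and alpha): {delta, kappa, lam, mu}.
Backdoor paths from eta to alpha:
  P1: eta <- kappa -> delta <- lam -> eps -> alpha
  P2: eta <- kappa -> delta -> alpha
  P3: eta <- kappa -> alpha
  P4: eta <- mu -> delta <- lam -> eps -> alpha
  P5: eta <- mu -> delta <- kappa -> alpha
  P6: eta <- mu -> delta -> alpha
The empty set is not sufficient: P2 (eta <- kappa -> delta -> alpha) has no collider blocking it and no conditioned non-collider, so it is open.
Try {kappa, mu}:
  P1: blocked at fork node kappa ∈ conditioning set.
  P2: blocked at fork node kappa ∈ conditioning set.
  P3: blocked at fork node kappa ∈ conditioning set.
  P4: blocked at fork node mu ∈ conditioning set.
  P5: blocked at fork node mu ∈ conditioning set.
  P6: blocked at fork node mu ∈ conditioning set.
{kappa, mu} contains no descendant of eta and blocks every backdoor path.
Every element of {kappa, mu} is needed (dropping kappa leaves P2 open; dropping mu leaves P6 open), so no proper subset is valid.
Among all size-2 subsets of the eligible variables, only {kappa, mu} blocks every backdoor path, so it is the unique smallest valid adjustment set.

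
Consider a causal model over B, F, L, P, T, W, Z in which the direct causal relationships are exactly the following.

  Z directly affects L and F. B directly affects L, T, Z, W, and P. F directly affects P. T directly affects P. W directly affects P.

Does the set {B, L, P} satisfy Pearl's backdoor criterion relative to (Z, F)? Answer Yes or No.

No

Backdoor paths from Z to F (paths whose first edge points into Z):
  P1: Z <- B -> W -> P <- F
  P2: Z <- B -> T -> P <- F
  P3: Z <- B -> P <- F
Condition 1 (no descendant of Z in the set): FAILS — L and P are descendants of Z.
Condition 2 (every backdoor path blocked by {B, L, P}):
  P1: blocked at fork node B ∈ conditioning set.
  P2: blocked at fork node B ∈ conditioning set.
  P3: blocked at fork node B ∈ conditioning set.
{B, L, P} does not satisfy the backdoor criterion.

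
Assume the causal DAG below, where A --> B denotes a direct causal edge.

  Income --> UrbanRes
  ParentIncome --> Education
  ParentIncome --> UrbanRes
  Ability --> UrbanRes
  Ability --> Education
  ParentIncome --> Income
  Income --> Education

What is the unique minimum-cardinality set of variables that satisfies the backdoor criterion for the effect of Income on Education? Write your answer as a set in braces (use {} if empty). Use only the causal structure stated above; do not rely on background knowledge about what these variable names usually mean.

Variables eligible for adjustment (non-descendants of Income, excluding Income and Education): {Ability, ParentIncome}.
Backdoor paths from Income to Education:
  P1: Income <- ParentIncome -> Education
  P2: Income <- ParentIncome -> UrbanRes <- Ability -> Education
The empty set is not sufficient: P1 (Income <- ParentIncome -> Education) has no collider blocking it and no conditioned non-collider, so it is open.
Try {ParentIncome}:
  P1: blocked at fork node ParentIncome ∈ conditioning set.
  P2: blocked at fork node ParentIncome ∈ conditioning set.
{ParentIncome} contains no descendant of Income and blocks every backdoor path.
No other singleton works — e.g. {Ability} leaves P1 open — so {ParentIncome} is the unique smallest valid adjustment set.

{ParentIncome}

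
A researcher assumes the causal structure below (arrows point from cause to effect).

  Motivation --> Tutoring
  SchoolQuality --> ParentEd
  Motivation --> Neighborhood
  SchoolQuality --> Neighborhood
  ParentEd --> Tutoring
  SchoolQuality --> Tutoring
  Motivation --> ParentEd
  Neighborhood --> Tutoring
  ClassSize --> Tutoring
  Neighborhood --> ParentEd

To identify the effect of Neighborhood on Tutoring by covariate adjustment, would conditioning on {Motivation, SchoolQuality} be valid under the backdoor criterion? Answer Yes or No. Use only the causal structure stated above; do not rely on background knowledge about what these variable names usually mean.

Backdoor paths from Neighborhood to Tutoring (paths whose first edge points into Neighborhood):
  P1: Neighborhood <- Motivation -> ParentEd <- SchoolQuality -> Tutoring
  P2: Neighborhood <- Motivation -> ParentEd -> Tutoring
  P3: Neighborhood <- Motivation -> Tutoring
  P4: Neighborhood <- SchoolQuality -> ParentEd <- Motivation -> Tutoring
  P5: Neighborhood <- SchoolQuality -> ParentEd -> Tutoring
  P6: Neighborhood <- SchoolQuality -> Tutoring
Condition 1 (no descendant of Neighborhood in the set): holds — descendants of Neighborhood are {ParentEd, Tutoring}; none are in {Motivation, SchoolQuality}.
Condition 2 (every backdoor path blocked by {Motivation, SchoolQuality}):
  P1: blocked at fork node Motivation ∈ conditioning set.
  P2: blocked at fork node Motivation ∈ conditioning set.
  P3: blocked at fork node Motivation ∈ conditioning set.
  P4: blocked at fork node SchoolQuality ∈ conditioning set.
  P5: blocked at fork node SchoolQuality ∈ conditioning set.
  P6: blocked at fork node SchoolQuality ∈ conditioning set.
{Motivation, SchoolQuality} satisfies the backdoor criterion.

Yes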